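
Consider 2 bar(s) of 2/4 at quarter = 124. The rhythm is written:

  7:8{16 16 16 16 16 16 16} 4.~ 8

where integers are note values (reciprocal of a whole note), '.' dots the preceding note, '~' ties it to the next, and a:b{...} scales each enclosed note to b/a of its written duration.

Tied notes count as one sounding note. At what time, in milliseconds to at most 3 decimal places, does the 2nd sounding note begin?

1. 0.0ms @ 0 + 138.249ms (2/7)
2. 138.249ms @ 2/7 + 138.249ms (2/7)
3. 276.498ms @ 4/7 + 138.249ms (2/7)
4. 414.747ms @ 6/7 + 138.249ms (2/7)
5. 552.995ms @ 8/7 + 138.249ms (2/7)
6. 691.244ms @ 10/7 + 138.249ms (2/7)
7. 829.493ms @ 12/7 + 138.249ms (2/7)
8. 967.742ms @ 2 + 967.742ms (2)

note 2 onset = 2/7b = 138.249ms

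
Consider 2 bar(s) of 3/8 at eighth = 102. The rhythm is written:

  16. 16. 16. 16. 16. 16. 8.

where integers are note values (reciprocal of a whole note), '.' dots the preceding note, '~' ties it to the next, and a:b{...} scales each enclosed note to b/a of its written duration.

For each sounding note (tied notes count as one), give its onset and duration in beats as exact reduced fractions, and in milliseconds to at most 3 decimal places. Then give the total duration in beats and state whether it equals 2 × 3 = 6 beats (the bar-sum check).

1) 0.0ms=0b +441.176ms=3/4b
2) 441.176ms=3/4b +441.176ms=3/4b
3) 882.353ms=3/2b +441.176ms=3/4b
4) 1323.529ms=9/4b +441.176ms=3/4b
5) 1764.706ms=3b +441.176ms=3/4b
6) 2205.882ms=15/4b +441.176ms=3/4b
7) 2647.059ms=9/2b +882.353ms=3/2b
Σ=6b of 6 (102bpm 3/8) — PASS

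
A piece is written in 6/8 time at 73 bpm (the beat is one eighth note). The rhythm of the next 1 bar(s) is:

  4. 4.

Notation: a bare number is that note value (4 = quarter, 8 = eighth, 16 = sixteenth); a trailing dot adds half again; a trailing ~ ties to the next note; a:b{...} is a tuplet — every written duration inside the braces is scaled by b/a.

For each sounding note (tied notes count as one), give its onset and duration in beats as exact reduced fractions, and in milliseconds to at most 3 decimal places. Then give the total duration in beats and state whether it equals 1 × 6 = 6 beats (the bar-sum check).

1) 0.0ms=0b +2465.753ms=3b
2) 2465.753ms=3b +2465.753ms=3b
Σ=6b of 6 (73bpm 6/8) — PASS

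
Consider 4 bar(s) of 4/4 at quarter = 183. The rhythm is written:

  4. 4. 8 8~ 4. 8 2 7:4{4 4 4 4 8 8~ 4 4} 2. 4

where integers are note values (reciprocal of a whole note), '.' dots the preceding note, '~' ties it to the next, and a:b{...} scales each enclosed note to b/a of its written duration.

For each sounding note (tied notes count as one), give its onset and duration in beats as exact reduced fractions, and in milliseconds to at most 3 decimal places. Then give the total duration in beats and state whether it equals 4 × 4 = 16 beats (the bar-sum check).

1) 0.0ms=0b +491.803ms=3/2b
2) 491.803ms=3/2b +491.803ms=3/2b
3) 983.607ms=3b +163.934ms=1/2b
4) 1147.541ms=7/2b +655.738ms=2b
5) 1803.279ms=11/2b +163.934ms=1/2b
6) 1967.213ms=6b +655.738ms=2b
7) 2622.951ms=8b +187.354ms=4/7b
8) 2810.304ms=60/7b +187.354ms=4/7b
9) 2997.658ms=64/7b +187.354ms=4/7b
10) 3185.012ms=68/7b +187.354ms=4/7b
11) 3372.365ms=72/7b +93.677ms=2/7b
12) 3466.042ms=74/7b +281.03ms=6/7b
13) 3747.073ms=80/7b +187.354ms=4/7b
14) 3934.426ms=12b +983.607ms=3b
15) 4918.033ms=15b +327.869ms=1b
Σ=16b of 16 (183bpm 4/4) — PASS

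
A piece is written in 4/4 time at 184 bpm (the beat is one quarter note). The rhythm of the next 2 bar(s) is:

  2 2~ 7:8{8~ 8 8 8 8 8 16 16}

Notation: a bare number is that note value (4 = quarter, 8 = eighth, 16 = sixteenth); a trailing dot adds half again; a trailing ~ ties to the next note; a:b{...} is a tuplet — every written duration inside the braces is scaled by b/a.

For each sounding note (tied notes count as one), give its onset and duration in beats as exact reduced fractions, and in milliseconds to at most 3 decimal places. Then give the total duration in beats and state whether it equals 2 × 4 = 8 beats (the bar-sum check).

1) 0.0ms=0b +652.174ms=2b
2) 652.174ms=2b +1024.845ms=22/7b
3) 1677.019ms=36/7b +186.335ms=4/7b
4) 1863.354ms=40/7b +186.335ms=4/7b
5) 2049.689ms=44/7b +186.335ms=4/7b
6) 2236.025ms=48/7b +186.335ms=4/7b
7) 2422.36ms=52/7b +93.168ms=2/7b
8) 2515.528ms=54/7b +93.168ms=2/7b
Σ=8b of 8 (184bpm 4/4) — PASS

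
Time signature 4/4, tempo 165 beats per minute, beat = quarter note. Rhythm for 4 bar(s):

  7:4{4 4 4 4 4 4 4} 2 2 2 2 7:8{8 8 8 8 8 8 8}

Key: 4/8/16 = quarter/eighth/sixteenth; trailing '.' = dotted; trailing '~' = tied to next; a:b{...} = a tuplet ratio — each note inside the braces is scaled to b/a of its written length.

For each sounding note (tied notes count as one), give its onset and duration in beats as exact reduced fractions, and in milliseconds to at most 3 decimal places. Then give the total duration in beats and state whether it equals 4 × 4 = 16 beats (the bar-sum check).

1) 0.0ms=0b +207.792ms=4/7b
2) 207.792ms=4/7b +207.792ms=4/7b
3) 415.584ms=8/7b +207.792ms=4/7b
4) 623.377ms=12/7b +207.792ms=4/7b
5) 831.169ms=16/7b +207.792ms=4/7b
6) 1038.961ms=20/7b +207.792ms=4/7b
7) 1246.753ms=24/7b +207.792ms=4/7b
8) 1454.545ms=4b +727.273ms=2b
9) 2181.818ms=6b +727.273ms=2b
10) 2909.091ms=8b +727.273ms=2b
11) 3636.364ms=10b +727.273ms=2b
12) 4363.636ms=12b +207.792ms=4/7b
13) 4571.429ms=88/7b +207.792ms=4/7b
14) 4779.221ms=92/7b +207.792ms=4/7b
15) 4987.013ms=96/7b +207.792ms=4/7b
16) 5194.805ms=100/7b +207.792ms=4/7b
17) 5402.597ms=104/7b +207.792ms=4/7b
18) 5610.39ms=108/7b +207.792ms=4/7b
Σ=16b of 16 (165bpm 4/4) — PASS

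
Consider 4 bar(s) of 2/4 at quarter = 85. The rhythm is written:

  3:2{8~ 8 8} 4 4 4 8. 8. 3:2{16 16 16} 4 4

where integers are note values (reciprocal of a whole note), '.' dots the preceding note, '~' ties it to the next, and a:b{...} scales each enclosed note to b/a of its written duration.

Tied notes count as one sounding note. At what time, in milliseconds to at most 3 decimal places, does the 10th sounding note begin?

1. 0.0ms @ 0 + 470.588ms (2/3)
2. 470.588ms @ 2/3 + 235.294ms (1/3)
3. 705.882ms @ 1 + 705.882ms (1)
4. 1411.765ms @ 2 + 705.882ms (1)
5. 2117.647ms @ 3 + 705.882ms (1)
6. 2823.529ms @ 4 + 529.412ms (3/4)
7. 3352.941ms @ 19/4 + 529.412ms (3/4)
8. 3882.353ms @ 11/2 + 117.647ms (1/6)
9. 4000.0ms @ 17/3 + 117.647ms (1/6)
10. 4117.647ms @ 35/6 + 117.647ms (1/6)
11. 4235.294ms @ 6 + 705.882ms (1)
12. 4941.176ms @ 7 + 705.882ms (1)

note 10 onset = 35/6b = 4117.647ms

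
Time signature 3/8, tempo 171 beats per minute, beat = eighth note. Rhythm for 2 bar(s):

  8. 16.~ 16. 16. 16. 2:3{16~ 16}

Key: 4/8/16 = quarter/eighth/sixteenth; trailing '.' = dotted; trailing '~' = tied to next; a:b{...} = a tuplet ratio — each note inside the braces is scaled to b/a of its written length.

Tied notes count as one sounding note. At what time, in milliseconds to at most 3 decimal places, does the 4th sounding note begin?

note 4 onset = 15/4b = 1315.789ms

1. 0.0ms @ 0 + 526.316ms (3/2)
2. 526.316ms @ 3/2 + 526.316ms (3/2)
3. 1052.632ms @ 3 + 263.158ms (3/4)
4. 1315.789ms @ 15/4 + 263.158ms (3/4)
5. 1578.947ms @ 9/2 + 526.316ms (3/2)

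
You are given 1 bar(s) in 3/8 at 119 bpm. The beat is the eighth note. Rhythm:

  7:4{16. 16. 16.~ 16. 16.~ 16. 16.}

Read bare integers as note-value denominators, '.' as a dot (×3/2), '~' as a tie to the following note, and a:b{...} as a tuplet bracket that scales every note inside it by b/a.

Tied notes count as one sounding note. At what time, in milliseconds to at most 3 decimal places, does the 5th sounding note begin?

note 5 onset = 18/7b = 1296.519ms

1. 0.0ms @ 0 + 216.086ms (3/7)
2. 216.086ms @ 3/7 + 216.086ms (3/7)
3. 432.173ms @ 6/7 + 432.173ms (6/7)
4. 864.346ms @ 12/7 + 432.173ms (6/7)
5. 1296.519ms @ 18/7 + 216.086ms (3/7)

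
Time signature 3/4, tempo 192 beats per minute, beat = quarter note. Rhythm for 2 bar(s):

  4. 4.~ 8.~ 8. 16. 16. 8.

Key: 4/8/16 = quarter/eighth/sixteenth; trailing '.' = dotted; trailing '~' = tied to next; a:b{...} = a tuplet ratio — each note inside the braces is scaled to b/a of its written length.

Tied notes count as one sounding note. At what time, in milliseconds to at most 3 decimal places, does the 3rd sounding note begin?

1. 0.0ms @ 0 + 468.75ms (3/2)
2. 468.75ms @ 3/2 + 937.5ms (3)
3. 1406.25ms @ 9/2 + 117.188ms (3/8)
4. 1523.438ms @ 39/8 + 117.188ms (3/8)
5. 1640.625ms @ 21/4 + 234.375ms (3/4)

note 3 onset = 9/2b = 1406.25ms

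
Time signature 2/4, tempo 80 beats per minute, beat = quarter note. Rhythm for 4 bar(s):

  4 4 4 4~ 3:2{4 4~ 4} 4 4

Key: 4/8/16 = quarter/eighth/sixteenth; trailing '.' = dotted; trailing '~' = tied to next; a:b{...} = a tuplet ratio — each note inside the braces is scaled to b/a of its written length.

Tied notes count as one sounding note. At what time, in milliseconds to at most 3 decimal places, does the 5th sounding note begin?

1. 0.0ms @ 0 + 750.0ms (1)
2. 750.0ms @ 1 + 750.0ms (1)
3. 1500.0ms @ 2 + 750.0ms (1)
4. 2250.0ms @ 3 + 1250.0ms (5/3)
5. 3500.0ms @ 14/3 + 1000.0ms (4/3)
6. 4500.0ms @ 6 + 750.0ms (1)
7. 5250.0ms @ 7 + 750.0ms (1)

note 5 onset = 14/3b = 3500.0ms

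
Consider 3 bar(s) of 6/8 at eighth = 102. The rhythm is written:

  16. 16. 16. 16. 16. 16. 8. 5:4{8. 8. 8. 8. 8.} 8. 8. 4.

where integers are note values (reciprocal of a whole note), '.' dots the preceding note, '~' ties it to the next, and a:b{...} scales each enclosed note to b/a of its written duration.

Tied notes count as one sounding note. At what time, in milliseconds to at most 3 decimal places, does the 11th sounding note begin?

note 11 onset = 48/5b = 5647.059ms

1. 0.0ms @ 0 + 441.176ms (3/4)
2. 441.176ms @ 3/4 + 441.176ms (3/4)
3. 882.353ms @ 3/2 + 441.176ms (3/4)
4. 1323.529ms @ 9/4 + 441.176ms (3/4)
5. 1764.706ms @ 3 + 441.176ms (3/4)
6. 2205.882ms @ 15/4 + 441.176ms (3/4)
7. 2647.059ms @ 9/2 + 882.353ms (3/2)
8. 3529.412ms @ 6 + 705.882ms (6/5)
9. 4235.294ms @ 36/5 + 705.882ms (6/5)
10. 4941.176ms @ 42/5 + 705.882ms (6/5)
11. 5647.059ms @ 48/5 + 705.882ms (6/5)
12. 6352.941ms @ 54/5 + 705.882ms (6/5)
13. 7058.824ms @ 12 + 882.353ms (3/2)
14. 7941.176ms @ 27/2 + 882.353ms (3/2)
15. 8823.529ms @ 15 + 1764.706ms (3)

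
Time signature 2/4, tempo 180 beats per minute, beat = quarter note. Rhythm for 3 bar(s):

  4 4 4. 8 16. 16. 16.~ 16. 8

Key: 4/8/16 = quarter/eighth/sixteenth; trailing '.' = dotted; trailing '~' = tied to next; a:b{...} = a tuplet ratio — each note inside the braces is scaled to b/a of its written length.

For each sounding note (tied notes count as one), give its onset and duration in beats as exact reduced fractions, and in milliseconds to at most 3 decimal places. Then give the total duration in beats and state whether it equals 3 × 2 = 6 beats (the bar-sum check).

1) 0.0ms=0b +333.333ms=1b
2) 333.333ms=1b +333.333ms=1b
3) 666.667ms=2b +500.0ms=3/2b
4) 1166.667ms=7/2b +166.667ms=1/2b
5) 1333.333ms=4b +125.0ms=3/8b
6) 1458.333ms=35/8b +125.0ms=3/8b
7) 1583.333ms=19/4b +250.0ms=3/4b
8) 1833.333ms=11/2b +166.667ms=1/2b
Σ=6b of 6 (180bpm 2/4) — PASS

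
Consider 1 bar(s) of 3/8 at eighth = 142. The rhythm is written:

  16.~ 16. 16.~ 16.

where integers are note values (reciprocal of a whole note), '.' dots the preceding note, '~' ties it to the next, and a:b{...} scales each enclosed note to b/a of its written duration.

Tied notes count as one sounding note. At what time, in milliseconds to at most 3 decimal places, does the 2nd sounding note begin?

1. 0.0ms @ 0 + 633.803ms (3/2)
2. 633.803ms @ 3/2 + 633.803ms (3/2)

note 2 onset = 3/2b = 633.803ms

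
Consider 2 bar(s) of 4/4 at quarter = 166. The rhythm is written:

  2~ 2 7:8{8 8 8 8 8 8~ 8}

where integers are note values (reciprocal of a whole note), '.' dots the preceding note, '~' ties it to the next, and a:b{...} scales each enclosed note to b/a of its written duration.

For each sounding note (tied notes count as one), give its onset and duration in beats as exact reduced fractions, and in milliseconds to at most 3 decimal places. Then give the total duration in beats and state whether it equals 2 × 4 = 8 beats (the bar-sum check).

1) 0.0ms=0b +1445.783ms=4b
2) 1445.783ms=4b +206.54ms=4/7b
3) 1652.324ms=32/7b +206.54ms=4/7b
4) 1858.864ms=36/7b +206.54ms=4/7b
5) 2065.404ms=40/7b +206.54ms=4/7b
6) 2271.945ms=44/7b +206.54ms=4/7b
7) 2478.485ms=48/7b +413.081ms=8/7b
Σ=8b of 8 (166bpm 4/4) — PASS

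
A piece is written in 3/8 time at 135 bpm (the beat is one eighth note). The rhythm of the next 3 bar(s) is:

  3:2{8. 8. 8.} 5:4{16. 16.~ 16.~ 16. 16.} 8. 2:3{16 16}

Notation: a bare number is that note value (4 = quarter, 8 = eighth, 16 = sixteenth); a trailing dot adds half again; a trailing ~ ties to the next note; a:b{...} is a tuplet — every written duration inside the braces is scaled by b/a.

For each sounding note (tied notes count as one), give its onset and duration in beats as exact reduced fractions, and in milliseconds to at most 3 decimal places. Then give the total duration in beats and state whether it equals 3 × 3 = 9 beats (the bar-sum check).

1) 0.0ms=0b +444.444ms=1b
2) 444.444ms=1b +444.444ms=1b
3) 888.889ms=2b +444.444ms=1b
4) 1333.333ms=3b +266.667ms=3/5b
5) 1600.0ms=18/5b +800.0ms=9/5b
6) 2400.0ms=27/5b +266.667ms=3/5b
7) 2666.667ms=6b +666.667ms=3/2b
8) 3333.333ms=15/2b +333.333ms=3/4b
9) 3666.667ms=33/4b +333.333ms=3/4b
Σ=9b of 9 (135bpm 3/8) — PASS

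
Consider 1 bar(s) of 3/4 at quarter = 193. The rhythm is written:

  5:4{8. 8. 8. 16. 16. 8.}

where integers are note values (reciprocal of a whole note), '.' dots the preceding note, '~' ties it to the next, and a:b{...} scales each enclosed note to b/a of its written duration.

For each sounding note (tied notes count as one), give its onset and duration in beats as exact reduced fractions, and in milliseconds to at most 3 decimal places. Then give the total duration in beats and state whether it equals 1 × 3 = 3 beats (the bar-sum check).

1) 0.0ms=0b +186.528ms=3/5b
2) 186.528ms=3/5b +186.528ms=3/5b
3) 373.057ms=6/5b +186.528ms=3/5b
4) 559.585ms=9/5b +93.264ms=3/10b
5) 652.85ms=21/10b +93.264ms=3/10b
6) 746.114ms=12/5b +186.528ms=3/5b
Σ=3b of 3 (193bpm 3/4) — PASS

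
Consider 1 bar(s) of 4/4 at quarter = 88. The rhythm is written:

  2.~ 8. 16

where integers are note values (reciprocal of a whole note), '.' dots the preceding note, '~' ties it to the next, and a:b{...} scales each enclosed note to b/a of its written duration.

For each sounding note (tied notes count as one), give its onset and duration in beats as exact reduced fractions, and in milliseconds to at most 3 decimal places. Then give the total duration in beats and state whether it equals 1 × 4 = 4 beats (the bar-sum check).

1) 0.0ms=0b +2556.818ms=15/4b
2) 2556.818ms=15/4b +170.455ms=1/4b
Σ=4b of 4 (88bpm 4/4) — PASS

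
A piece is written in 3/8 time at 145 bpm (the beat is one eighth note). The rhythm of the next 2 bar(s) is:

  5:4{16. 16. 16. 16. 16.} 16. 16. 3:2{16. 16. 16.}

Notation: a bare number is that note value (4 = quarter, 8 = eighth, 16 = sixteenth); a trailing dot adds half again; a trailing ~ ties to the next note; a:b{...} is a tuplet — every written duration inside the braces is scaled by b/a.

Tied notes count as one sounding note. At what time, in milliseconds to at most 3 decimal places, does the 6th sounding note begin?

1. 0.0ms @ 0 + 248.276ms (3/5)
2. 248.276ms @ 3/5 + 248.276ms (3/5)
3. 496.552ms @ 6/5 + 248.276ms (3/5)
4. 744.828ms @ 9/5 + 248.276ms (3/5)
5. 993.103ms @ 12/5 + 248.276ms (3/5)
6. 1241.379ms @ 3 + 310.345ms (3/4)
7. 1551.724ms @ 15/4 + 310.345ms (3/4)
8. 1862.069ms @ 9/2 + 206.897ms (1/2)
9. 2068.966ms @ 5 + 206.897ms (1/2)
10. 2275.862ms @ 11/2 + 206.897ms (1/2)

note 6 onset = 3b = 1241.379ms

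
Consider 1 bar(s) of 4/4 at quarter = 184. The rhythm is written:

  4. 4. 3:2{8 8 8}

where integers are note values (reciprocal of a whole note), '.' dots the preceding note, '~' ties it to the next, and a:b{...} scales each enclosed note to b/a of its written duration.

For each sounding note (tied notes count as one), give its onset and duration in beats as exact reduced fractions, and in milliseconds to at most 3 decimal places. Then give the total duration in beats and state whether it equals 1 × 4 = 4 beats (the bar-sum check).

1) 0.0ms=0b +489.13ms=3/2b
2) 489.13ms=3/2b +489.13ms=3/2b
3) 978.261ms=3b +108.696ms=1/3b
4) 1086.957ms=10/3b +108.696ms=1/3b
5) 1195.652ms=11/3b +108.696ms=1/3b
Σ=4b of 4 (184bpm 4/4) — PASS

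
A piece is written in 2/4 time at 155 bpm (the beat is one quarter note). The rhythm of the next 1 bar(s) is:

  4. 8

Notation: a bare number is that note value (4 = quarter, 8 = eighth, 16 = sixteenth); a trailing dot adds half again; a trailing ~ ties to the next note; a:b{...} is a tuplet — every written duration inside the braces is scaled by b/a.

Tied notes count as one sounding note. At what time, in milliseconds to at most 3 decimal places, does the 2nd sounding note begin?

note 2 onset = 3/2b = 580.645ms

1. 0.0ms @ 0 + 580.645ms (3/2)
2. 580.645ms @ 3/2 + 193.548ms (1/2)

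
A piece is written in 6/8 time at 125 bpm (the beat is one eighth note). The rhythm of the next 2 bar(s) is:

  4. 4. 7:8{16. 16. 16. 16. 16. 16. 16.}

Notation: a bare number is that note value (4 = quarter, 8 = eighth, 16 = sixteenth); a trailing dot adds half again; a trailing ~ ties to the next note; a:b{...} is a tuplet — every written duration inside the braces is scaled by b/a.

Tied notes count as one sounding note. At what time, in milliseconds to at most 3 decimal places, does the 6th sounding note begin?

note 6 onset = 60/7b = 4114.286ms

1. 0.0ms @ 0 + 1440.0ms (3)
2. 1440.0ms @ 3 + 1440.0ms (3)
3. 2880.0ms @ 6 + 411.429ms (6/7)
4. 3291.429ms @ 48/7 + 411.429ms (6/7)
5. 3702.857ms @ 54/7 + 411.429ms (6/7)
6. 4114.286ms @ 60/7 + 411.429ms (6/7)
7. 4525.714ms @ 66/7 + 411.429ms (6/7)
8. 4937.143ms @ 72/7 + 411.429ms (6/7)
9. 5348.571ms @ 78/7 + 411.429ms (6/7)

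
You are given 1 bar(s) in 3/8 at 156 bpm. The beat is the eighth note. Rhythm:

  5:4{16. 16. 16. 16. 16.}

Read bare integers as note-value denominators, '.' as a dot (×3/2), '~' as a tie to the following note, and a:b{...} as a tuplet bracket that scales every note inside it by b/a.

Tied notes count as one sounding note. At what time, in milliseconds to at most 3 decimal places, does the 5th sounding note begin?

1. 0.0ms @ 0 + 230.769ms (3/5)
2. 230.769ms @ 3/5 + 230.769ms (3/5)
3. 461.538ms @ 6/5 + 230.769ms (3/5)
4. 692.308ms @ 9/5 + 230.769ms (3/5)
5. 923.077ms @ 12/5 + 230.769ms (3/5)

note 5 onset = 12/5b = 923.077ms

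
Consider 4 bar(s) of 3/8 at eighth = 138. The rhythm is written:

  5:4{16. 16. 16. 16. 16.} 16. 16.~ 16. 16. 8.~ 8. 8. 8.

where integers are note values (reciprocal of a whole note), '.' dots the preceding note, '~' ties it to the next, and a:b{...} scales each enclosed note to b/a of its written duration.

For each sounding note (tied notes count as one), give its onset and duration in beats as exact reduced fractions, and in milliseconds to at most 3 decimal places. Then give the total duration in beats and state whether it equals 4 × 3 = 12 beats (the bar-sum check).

1) 0.0ms=0b +260.87ms=3/5b
2) 260.87ms=3/5b +260.87ms=3/5b
3) 521.739ms=6/5b +260.87ms=3/5b
4) 782.609ms=9/5b +260.87ms=3/5b
5) 1043.478ms=12/5b +260.87ms=3/5b
6) 1304.348ms=3b +326.087ms=3/4b
7) 1630.435ms=15/4b +652.174ms=3/2b
8) 2282.609ms=21/4b +326.087ms=3/4b
9) 2608.696ms=6b +1304.348ms=3b
10) 3913.043ms=9b +652.174ms=3/2b
11) 4565.217ms=21/2b +652.174ms=3/2b
Σ=12b of 12 (138bpm 3/8) — PASS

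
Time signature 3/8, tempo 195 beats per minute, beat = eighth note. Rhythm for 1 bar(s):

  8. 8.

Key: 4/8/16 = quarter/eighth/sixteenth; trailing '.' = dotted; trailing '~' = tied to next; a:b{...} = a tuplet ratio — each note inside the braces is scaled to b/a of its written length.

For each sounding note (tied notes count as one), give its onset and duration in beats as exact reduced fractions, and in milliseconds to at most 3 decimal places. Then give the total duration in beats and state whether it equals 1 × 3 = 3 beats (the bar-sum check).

1) 0.0ms=0b +461.538ms=3/2b
2) 461.538ms=3/2b +461.538ms=3/2b
Σ=3b of 3 (195bpm 3/8) — PASS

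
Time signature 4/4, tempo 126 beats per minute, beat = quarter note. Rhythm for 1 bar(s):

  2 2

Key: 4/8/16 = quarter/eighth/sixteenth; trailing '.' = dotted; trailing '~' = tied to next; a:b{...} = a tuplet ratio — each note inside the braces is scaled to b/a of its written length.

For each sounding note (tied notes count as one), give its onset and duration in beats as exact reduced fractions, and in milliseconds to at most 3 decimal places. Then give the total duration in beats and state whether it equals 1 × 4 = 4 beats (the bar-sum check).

1) 0.0ms=0b +952.381ms=2b
2) 952.381ms=2b +952.381ms=2b
Σ=4b of 4 (126bpm 4/4) — PASS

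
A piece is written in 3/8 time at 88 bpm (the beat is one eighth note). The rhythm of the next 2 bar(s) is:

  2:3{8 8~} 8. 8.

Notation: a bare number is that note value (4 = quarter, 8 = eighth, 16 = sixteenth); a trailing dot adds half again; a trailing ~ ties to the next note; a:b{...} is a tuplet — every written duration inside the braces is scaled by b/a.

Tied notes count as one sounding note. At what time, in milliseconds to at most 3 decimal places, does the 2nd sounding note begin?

note 2 onset = 3/2b = 1022.727ms

1. 0.0ms @ 0 + 1022.727ms (3/2)
2. 1022.727ms @ 3/2 + 2045.455ms (3)
3. 3068.182ms @ 9/2 + 1022.727ms (3/2)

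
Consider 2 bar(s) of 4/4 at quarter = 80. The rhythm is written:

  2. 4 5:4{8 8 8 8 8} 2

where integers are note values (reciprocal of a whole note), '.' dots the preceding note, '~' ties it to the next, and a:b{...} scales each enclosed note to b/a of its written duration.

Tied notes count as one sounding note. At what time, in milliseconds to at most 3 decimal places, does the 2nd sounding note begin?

1. 0.0ms @ 0 + 2250.0ms (3)
2. 2250.0ms @ 3 + 750.0ms (1)
3. 3000.0ms @ 4 + 300.0ms (2/5)
4. 3300.0ms @ 22/5 + 300.0ms (2/5)
5. 3600.0ms @ 24/5 + 300.0ms (2/5)
6. 3900.0ms @ 26/5 + 300.0ms (2/5)
7. 4200.0ms @ 28/5 + 300.0ms (2/5)
8. 4500.0ms @ 6 + 1500.0ms (2)

note 2 onset = 3b = 2250.0ms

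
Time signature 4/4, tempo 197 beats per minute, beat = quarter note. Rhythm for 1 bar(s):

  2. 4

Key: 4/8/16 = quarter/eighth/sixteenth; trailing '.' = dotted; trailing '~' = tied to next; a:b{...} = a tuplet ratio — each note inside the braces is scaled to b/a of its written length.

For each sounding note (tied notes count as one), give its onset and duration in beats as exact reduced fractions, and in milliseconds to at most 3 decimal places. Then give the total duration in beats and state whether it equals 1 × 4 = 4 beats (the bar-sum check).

1) 0.0ms=0b +913.706ms=3b
2) 913.706ms=3b +304.569ms=1b
Σ=4b of 4 (197bpm 4/4) — PASS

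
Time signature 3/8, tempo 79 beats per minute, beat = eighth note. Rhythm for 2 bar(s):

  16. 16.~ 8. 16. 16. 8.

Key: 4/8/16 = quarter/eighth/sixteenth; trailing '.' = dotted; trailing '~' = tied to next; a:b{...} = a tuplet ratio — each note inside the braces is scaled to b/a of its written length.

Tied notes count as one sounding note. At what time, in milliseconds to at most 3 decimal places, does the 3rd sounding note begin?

note 3 onset = 3b = 2278.481ms

1. 0.0ms @ 0 + 569.62ms (3/4)
2. 569.62ms @ 3/4 + 1708.861ms (9/4)
3. 2278.481ms @ 3 + 569.62ms (3/4)
4. 2848.101ms @ 15/4 + 569.62ms (3/4)
5. 3417.722ms @ 9/2 + 1139.241ms (3/2)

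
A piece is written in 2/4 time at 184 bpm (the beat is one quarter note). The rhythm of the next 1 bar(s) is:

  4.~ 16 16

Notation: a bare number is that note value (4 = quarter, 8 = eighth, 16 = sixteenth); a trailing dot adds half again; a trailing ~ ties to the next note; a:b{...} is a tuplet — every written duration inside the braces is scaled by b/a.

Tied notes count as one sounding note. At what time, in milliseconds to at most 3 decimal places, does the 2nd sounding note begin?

note 2 onset = 7/4b = 570.652ms

1. 0.0ms @ 0 + 570.652ms (7/4)
2. 570.652ms @ 7/4 + 81.522ms (1/4)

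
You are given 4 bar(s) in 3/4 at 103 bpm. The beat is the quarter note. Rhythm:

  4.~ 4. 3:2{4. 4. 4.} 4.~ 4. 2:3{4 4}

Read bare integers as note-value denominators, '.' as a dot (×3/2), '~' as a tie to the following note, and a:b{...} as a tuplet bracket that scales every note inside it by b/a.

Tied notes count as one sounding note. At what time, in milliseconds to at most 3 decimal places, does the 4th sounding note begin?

1. 0.0ms @ 0 + 1747.573ms (3)
2. 1747.573ms @ 3 + 582.524ms (1)
3. 2330.097ms @ 4 + 582.524ms (1)
4. 2912.621ms @ 5 + 582.524ms (1)
5. 3495.146ms @ 6 + 1747.573ms (3)
6. 5242.718ms @ 9 + 873.786ms (3/2)
7. 6116.505ms @ 21/2 + 873.786ms (3/2)

note 4 onset = 5b = 2912.621ms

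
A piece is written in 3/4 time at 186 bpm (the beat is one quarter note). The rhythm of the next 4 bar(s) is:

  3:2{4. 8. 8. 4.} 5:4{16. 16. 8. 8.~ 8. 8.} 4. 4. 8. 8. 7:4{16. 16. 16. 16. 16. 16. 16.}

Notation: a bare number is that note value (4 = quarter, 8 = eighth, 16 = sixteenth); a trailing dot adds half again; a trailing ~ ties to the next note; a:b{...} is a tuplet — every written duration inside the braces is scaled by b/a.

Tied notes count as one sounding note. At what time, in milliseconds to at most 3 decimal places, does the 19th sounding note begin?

1. 0.0ms @ 0 + 322.581ms (1)
2. 322.581ms @ 1 + 161.29ms (1/2)
3. 483.871ms @ 3/2 + 161.29ms (1/2)
4. 645.161ms @ 2 + 322.581ms (1)
5. 967.742ms @ 3 + 96.774ms (3/10)
6. 1064.516ms @ 33/10 + 96.774ms (3/10)
7. 1161.29ms @ 18/5 + 193.548ms (3/5)
8. 1354.839ms @ 21/5 + 387.097ms (6/5)
9. 1741.935ms @ 27/5 + 193.548ms (3/5)
10. 1935.484ms @ 6 + 483.871ms (3/2)
11. 2419.355ms @ 15/2 + 483.871ms (3/2)
12. 2903.226ms @ 9 + 241.935ms (3/4)
13. 3145.161ms @ 39/4 + 241.935ms (3/4)
14. 3387.097ms @ 21/2 + 69.124ms (3/14)
15. 3456.221ms @ 75/7 + 69.124ms (3/14)
16. 3525.346ms @ 153/14 + 69.124ms (3/14)
17. 3594.47ms @ 78/7 + 69.124ms (3/14)
18. 3663.594ms @ 159/14 + 69.124ms (3/14)
19. 3732.719ms @ 81/7 + 69.124ms (3/14)
20. 3801.843ms @ 165/14 + 69.124ms (3/14)

note 19 onset = 81/7b = 3732.719ms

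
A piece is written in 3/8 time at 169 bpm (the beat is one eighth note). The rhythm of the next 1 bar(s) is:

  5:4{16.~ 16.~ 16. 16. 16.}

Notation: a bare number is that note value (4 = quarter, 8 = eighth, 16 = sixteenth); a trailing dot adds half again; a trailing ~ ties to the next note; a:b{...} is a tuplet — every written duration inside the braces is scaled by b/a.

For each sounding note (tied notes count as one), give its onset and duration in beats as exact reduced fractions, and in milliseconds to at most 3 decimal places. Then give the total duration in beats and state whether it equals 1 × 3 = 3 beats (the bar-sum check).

1) 0.0ms=0b +639.053ms=9/5b
2) 639.053ms=9/5b +213.018ms=3/5b
3) 852.071ms=12/5b +213.018ms=3/5b
Σ=3b of 3 (169bpm 3/8) — PASS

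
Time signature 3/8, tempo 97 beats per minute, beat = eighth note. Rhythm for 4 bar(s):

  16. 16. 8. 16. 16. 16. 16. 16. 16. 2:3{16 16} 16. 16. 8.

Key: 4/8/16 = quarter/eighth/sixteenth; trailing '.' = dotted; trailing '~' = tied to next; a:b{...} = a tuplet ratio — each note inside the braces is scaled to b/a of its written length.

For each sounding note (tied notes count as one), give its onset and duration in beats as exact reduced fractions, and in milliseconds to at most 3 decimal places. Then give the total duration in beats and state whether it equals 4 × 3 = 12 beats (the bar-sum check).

1) 0.0ms=0b +463.918ms=3/4b
2) 463.918ms=3/4b +463.918ms=3/4b
3) 927.835ms=3/2b +927.835ms=3/2b
4) 1855.67ms=3b +463.918ms=3/4b
5) 2319.588ms=15/4b +463.918ms=3/4b
6) 2783.505ms=9/2b +463.918ms=3/4b
7) 3247.423ms=21/4b +463.918ms=3/4b
8) 3711.34ms=6b +463.918ms=3/4b
9) 4175.258ms=27/4b +463.918ms=3/4b
10) 4639.175ms=15/2b +463.918ms=3/4b
11) 5103.093ms=33/4b +463.918ms=3/4b
12) 5567.01ms=9b +463.918ms=3/4b
13) 6030.928ms=39/4b +463.918ms=3/4b
14) 6494.845ms=21/2b +927.835ms=3/2b
Σ=12b of 12 (97bpm 3/8) — PASS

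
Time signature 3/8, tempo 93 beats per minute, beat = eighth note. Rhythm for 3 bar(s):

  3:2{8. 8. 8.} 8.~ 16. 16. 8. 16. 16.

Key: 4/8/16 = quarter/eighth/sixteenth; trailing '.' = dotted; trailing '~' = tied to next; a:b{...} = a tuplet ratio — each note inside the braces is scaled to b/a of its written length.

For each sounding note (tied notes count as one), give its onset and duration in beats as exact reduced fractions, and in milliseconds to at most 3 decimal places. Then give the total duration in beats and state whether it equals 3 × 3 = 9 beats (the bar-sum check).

1) 0.0ms=0b +645.161ms=1b
2) 645.161ms=1b +645.161ms=1b
3) 1290.323ms=2b +645.161ms=1b
4) 1935.484ms=3b +1451.613ms=9/4b
5) 3387.097ms=21/4b +483.871ms=3/4b
6) 3870.968ms=6b +967.742ms=3/2b
7) 4838.71ms=15/2b +483.871ms=3/4b
8) 5322.581ms=33/4b +483.871ms=3/4b
Σ=9b of 9 (93bpm 3/8) — PASS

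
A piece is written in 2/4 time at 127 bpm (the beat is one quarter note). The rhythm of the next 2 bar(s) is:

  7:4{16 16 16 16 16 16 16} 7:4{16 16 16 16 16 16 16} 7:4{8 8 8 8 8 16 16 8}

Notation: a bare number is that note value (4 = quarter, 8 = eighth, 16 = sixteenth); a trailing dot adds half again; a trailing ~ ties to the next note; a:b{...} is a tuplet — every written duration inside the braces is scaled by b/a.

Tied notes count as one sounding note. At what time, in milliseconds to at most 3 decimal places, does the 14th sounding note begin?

note 14 onset = 13/7b = 877.39ms

1. 0.0ms @ 0 + 67.492ms (1/7)
2. 67.492ms @ 1/7 + 67.492ms (1/7)
3. 134.983ms @ 2/7 + 67.492ms (1/7)
4. 202.475ms @ 3/7 + 67.492ms (1/7)
5. 269.966ms @ 4/7 + 67.492ms (1/7)
6. 337.458ms @ 5/7 + 67.492ms (1/7)
7. 404.949ms @ 6/7 + 67.492ms (1/7)
8. 472.441ms @ 1 + 67.492ms (1/7)
9. 539.933ms @ 8/7 + 67.492ms (1/7)
10. 607.424ms @ 9/7 + 67.492ms (1/7)
11. 674.916ms @ 10/7 + 67.492ms (1/7)
12. 742.407ms @ 11/7 + 67.492ms (1/7)
13. 809.899ms @ 12/7 + 67.492ms (1/7)
14. 877.39ms @ 13/7 + 67.492ms (1/7)
15. 944.882ms @ 2 + 134.983ms (2/7)
16. 1079.865ms @ 16/7 + 134.983ms (2/7)
17. 1214.848ms @ 18/7 + 134.983ms (2/7)
18. 1349.831ms @ 20/7 + 134.983ms (2/7)
19. 1484.814ms @ 22/7 + 134.983ms (2/7)
20. 1619.798ms @ 24/7 + 67.492ms (1/7)
21. 1687.289ms @ 25/7 + 67.492ms (1/7)
22. 1754.781ms @ 26/7 + 134.983ms (2/7)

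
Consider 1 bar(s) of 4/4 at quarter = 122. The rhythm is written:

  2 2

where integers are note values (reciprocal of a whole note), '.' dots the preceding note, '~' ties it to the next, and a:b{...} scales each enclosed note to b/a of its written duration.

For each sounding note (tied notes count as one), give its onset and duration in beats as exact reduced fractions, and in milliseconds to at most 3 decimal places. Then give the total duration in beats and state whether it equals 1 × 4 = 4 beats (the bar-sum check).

1) 0.0ms=0b +983.607ms=2b
2) 983.607ms=2b +983.607ms=2b
Σ=4b of 4 (122bpm 4/4) — PASS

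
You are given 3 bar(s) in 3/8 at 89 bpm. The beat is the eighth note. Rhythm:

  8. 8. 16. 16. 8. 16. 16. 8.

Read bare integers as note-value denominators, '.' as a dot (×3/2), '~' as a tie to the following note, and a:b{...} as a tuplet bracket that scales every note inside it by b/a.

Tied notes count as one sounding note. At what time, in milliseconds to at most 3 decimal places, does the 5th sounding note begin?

1. 0.0ms @ 0 + 1011.236ms (3/2)
2. 1011.236ms @ 3/2 + 1011.236ms (3/2)
3. 2022.472ms @ 3 + 505.618ms (3/4)
4. 2528.09ms @ 15/4 + 505.618ms (3/4)
5. 3033.708ms @ 9/2 + 1011.236ms (3/2)
6. 4044.944ms @ 6 + 505.618ms (3/4)
7. 4550.562ms @ 27/4 + 505.618ms (3/4)
8. 5056.18ms @ 15/2 + 1011.236ms (3/2)

note 5 onset = 9/2b = 3033.708ms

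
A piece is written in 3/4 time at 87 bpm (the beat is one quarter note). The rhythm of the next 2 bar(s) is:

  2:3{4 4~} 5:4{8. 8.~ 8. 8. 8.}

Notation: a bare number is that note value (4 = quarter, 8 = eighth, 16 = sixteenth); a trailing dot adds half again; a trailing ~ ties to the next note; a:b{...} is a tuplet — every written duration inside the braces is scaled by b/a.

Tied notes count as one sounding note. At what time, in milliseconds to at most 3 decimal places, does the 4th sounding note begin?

1. 0.0ms @ 0 + 1034.483ms (3/2)
2. 1034.483ms @ 3/2 + 1448.276ms (21/10)
3. 2482.759ms @ 18/5 + 827.586ms (6/5)
4. 3310.345ms @ 24/5 + 413.793ms (3/5)
5. 3724.138ms @ 27/5 + 413.793ms (3/5)

note 4 onset = 24/5b = 3310.345ms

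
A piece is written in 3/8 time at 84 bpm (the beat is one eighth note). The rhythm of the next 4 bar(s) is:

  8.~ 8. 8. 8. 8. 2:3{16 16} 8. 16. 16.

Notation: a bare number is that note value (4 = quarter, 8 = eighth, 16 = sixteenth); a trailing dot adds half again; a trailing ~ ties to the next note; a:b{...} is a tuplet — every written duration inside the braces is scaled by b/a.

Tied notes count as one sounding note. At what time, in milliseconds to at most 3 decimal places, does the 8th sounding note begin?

note 8 onset = 21/2b = 7500.0ms

1. 0.0ms @ 0 + 2142.857ms (3)
2. 2142.857ms @ 3 + 1071.429ms (3/2)
3. 3214.286ms @ 9/2 + 1071.429ms (3/2)
4. 4285.714ms @ 6 + 1071.429ms (3/2)
5. 5357.143ms @ 15/2 + 535.714ms (3/4)
6. 5892.857ms @ 33/4 + 535.714ms (3/4)
7. 6428.571ms @ 9 + 1071.429ms (3/2)
8. 7500.0ms @ 21/2 + 535.714ms (3/4)
9. 8035.714ms @ 45/4 + 535.714ms (3/4)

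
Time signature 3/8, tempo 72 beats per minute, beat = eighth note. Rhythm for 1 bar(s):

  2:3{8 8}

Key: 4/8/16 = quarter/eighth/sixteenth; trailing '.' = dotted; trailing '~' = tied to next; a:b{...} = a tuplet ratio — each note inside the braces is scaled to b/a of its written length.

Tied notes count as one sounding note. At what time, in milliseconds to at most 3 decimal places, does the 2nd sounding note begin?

1. 0.0ms @ 0 + 1250.0ms (3/2)
2. 1250.0ms @ 3/2 + 1250.0ms (3/2)

note 2 onset = 3/2b = 1250.0ms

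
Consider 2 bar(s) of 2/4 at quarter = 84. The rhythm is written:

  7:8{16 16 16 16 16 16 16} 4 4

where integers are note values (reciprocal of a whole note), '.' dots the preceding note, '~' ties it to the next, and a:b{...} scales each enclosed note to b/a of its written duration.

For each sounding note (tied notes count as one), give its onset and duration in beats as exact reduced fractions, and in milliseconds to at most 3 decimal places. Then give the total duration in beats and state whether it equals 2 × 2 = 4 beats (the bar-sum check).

1) 0.0ms=0b +204.082ms=2/7b
2) 204.082ms=2/7b +204.082ms=2/7b
3) 408.163ms=4/7b +204.082ms=2/7b
4) 612.245ms=6/7b +204.082ms=2/7b
5) 816.327ms=8/7b +204.082ms=2/7b
6) 1020.408ms=10/7b +204.082ms=2/7b
7) 1224.49ms=12/7b +204.082ms=2/7b
8) 1428.571ms=2b +714.286ms=1b
9) 2142.857ms=3b +714.286ms=1b
Σ=4b of 4 (84bpm 2/4) — PASS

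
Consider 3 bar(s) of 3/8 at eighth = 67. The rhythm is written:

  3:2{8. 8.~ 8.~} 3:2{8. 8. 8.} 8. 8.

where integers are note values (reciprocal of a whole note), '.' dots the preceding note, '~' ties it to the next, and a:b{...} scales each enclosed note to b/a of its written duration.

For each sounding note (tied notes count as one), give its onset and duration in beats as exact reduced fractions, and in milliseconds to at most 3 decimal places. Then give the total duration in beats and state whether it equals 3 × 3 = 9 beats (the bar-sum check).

1) 0.0ms=0b +895.522ms=1b
2) 895.522ms=1b +2686.567ms=3b
3) 3582.09ms=4b +895.522ms=1b
4) 4477.612ms=5b +895.522ms=1b
5) 5373.134ms=6b +1343.284ms=3/2b
6) 6716.418ms=15/2b +1343.284ms=3/2b
Σ=9b of 9 (67bpm 3/8) — PASS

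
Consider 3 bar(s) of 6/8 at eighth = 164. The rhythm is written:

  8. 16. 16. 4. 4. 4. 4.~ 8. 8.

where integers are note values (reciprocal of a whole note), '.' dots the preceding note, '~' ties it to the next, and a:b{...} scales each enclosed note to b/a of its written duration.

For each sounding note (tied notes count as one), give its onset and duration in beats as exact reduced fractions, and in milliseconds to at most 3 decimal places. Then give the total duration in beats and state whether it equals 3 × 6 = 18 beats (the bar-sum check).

1) 0.0ms=0b +548.78ms=3/2b
2) 548.78ms=3/2b +274.39ms=3/4b
3) 823.171ms=9/4b +274.39ms=3/4b
4) 1097.561ms=3b +1097.561ms=3b
5) 2195.122ms=6b +1097.561ms=3b
6) 3292.683ms=9b +1097.561ms=3b
7) 4390.244ms=12b +1646.341ms=9/2b
8) 6036.585ms=33/2b +548.78ms=3/2b
Σ=18b of 18 (164bpm 6/8) — PASS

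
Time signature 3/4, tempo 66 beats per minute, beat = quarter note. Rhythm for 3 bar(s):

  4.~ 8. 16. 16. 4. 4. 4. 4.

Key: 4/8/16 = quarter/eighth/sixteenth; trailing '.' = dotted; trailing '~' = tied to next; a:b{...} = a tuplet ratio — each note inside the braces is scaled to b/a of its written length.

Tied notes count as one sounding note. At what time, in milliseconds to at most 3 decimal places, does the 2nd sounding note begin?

1. 0.0ms @ 0 + 2045.455ms (9/4)
2. 2045.455ms @ 9/4 + 340.909ms (3/8)
3. 2386.364ms @ 21/8 + 340.909ms (3/8)
4. 2727.273ms @ 3 + 1363.636ms (3/2)
5. 4090.909ms @ 9/2 + 1363.636ms (3/2)
6. 5454.545ms @ 6 + 1363.636ms (3/2)
7. 6818.182ms @ 15/2 + 1363.636ms (3/2)

note 2 onset = 9/4b = 2045.455ms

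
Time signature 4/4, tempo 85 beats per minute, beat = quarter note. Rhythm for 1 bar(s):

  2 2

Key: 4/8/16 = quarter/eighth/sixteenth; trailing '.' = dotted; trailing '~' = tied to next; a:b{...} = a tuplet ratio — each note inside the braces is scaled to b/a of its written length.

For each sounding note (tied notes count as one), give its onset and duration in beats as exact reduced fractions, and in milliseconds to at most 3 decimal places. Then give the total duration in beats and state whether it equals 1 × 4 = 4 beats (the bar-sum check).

1) 0.0ms=0b +1411.765ms=2b
2) 1411.765ms=2b +1411.765ms=2b
Σ=4b of 4 (85bpm 4/4) — PASS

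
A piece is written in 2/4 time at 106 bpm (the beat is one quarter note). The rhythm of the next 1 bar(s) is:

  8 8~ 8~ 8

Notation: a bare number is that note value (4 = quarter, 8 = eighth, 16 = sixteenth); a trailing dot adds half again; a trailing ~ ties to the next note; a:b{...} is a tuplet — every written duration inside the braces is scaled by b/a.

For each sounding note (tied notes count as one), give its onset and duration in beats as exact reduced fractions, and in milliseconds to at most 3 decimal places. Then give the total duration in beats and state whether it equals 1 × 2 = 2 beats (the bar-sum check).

1) 0.0ms=0b +283.019ms=1/2b
2) 283.019ms=1/2b +849.057ms=3/2b
Σ=2b of 2 (106bpm 2/4) — PASS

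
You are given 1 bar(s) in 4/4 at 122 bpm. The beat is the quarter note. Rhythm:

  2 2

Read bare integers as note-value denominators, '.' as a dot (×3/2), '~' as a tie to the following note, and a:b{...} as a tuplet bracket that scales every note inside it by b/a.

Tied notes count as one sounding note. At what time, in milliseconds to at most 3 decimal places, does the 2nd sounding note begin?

1. 0.0ms @ 0 + 983.607ms (2)
2. 983.607ms @ 2 + 983.607ms (2)

note 2 onset = 2b = 983.607ms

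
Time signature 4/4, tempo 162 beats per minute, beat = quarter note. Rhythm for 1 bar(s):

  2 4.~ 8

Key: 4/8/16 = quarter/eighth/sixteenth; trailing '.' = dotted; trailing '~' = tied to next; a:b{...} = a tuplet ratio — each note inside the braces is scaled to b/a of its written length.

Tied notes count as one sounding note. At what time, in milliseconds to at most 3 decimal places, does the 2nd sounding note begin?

note 2 onset = 2b = 740.741ms

1. 0.0ms @ 0 + 740.741ms (2)
2. 740.741ms @ 2 + 740.741ms (2)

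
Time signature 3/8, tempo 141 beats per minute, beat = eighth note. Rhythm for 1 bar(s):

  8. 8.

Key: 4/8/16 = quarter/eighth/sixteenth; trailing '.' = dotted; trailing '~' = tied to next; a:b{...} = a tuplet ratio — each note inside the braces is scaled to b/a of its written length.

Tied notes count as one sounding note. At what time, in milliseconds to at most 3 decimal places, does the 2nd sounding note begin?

1. 0.0ms @ 0 + 638.298ms (3/2)
2. 638.298ms @ 3/2 + 638.298ms (3/2)

note 2 onset = 3/2b = 638.298ms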